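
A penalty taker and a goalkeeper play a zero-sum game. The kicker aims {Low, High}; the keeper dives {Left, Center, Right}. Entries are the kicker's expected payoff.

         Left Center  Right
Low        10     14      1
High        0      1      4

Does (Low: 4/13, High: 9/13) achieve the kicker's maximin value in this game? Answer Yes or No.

Against Left this mix gives (4/13)·10 + (9/13)·0 = 40/13.
Against Center this mix gives (4/13)·14 + (9/13)·1 = 5.
Against Right this mix gives (4/13)·1 + (9/13)·4 = 40/13.
All of the keeper's active replies (Left, Right) yield 40/13, and no column does worse for the kicker. The mix makes the keeper indifferent and guarantees 40/13, so it is optimal.

Yes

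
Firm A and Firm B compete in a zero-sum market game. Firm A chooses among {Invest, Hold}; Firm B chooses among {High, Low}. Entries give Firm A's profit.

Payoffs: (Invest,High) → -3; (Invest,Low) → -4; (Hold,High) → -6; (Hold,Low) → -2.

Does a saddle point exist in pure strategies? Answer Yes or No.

Row minima: Invest → -4, Hold → -6; maximin = -4.
Column maxima: High → -3, Low → -2; minimax = -3.
-4 ≠ -3, so no pure-strategy equilibrium exists.

No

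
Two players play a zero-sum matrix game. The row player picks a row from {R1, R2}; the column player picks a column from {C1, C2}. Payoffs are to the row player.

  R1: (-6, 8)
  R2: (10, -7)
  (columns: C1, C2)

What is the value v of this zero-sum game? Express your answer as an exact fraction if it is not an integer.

38/31

Row minima: R1 → -6, R2 → -7; maximin = -6.
Column maxima: C1 → 10, C2 → 8; minimax = 8.
-6 ≠ 8, so there is no saddle point; optimal play is mixed.
Let the row player play R1 with probability p. Expected payoff against C1: (-6)p + 10(1−p) = −16p + 10; against C2: 8p + (-7)(1−p) = 15p − 7.
Setting these equal: −16p + 10 = 15p − 7 ⇒ −31p = -17 ⇒ p = 17/31, and the value is (-16)·(17/31) + 10 = 38/31.
For the column player: with q = P(C1), equating R1's and R2's payoffs gives −14q + 8 = 17q − 7 ⇒ q = 15/31.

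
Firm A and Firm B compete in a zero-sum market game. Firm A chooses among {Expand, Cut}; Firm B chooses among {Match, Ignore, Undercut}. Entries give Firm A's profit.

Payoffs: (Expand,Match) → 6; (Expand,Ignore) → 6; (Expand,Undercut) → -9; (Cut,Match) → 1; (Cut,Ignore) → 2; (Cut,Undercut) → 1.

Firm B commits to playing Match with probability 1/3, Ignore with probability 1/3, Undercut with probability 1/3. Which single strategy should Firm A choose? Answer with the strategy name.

Expected payoff of Expand: (1/3)·6 + (1/3)·6 + (1/3)·(-9) = 1.
Expected payoff of Cut: (1/3)·1 + (1/3)·2 + (1/3)·1 = 4/3.
The largest is 4/3, so Firm A's best response is Cut.

Cut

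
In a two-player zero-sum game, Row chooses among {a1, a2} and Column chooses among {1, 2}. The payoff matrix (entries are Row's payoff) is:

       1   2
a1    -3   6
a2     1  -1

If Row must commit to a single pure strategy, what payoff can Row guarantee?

-1

Row minima: a1 → -3, a2 → -1.
The best of these is -1.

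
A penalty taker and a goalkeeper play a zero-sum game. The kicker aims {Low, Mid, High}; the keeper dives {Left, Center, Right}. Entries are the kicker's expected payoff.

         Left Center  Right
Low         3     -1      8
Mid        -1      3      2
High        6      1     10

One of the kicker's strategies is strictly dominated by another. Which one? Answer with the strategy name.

Low

High gives a strictly higher payoff than Low against every column: 6 > 3, 1 > -1, 10 > 8.
So Low is strictly dominated and the kicker never plays it.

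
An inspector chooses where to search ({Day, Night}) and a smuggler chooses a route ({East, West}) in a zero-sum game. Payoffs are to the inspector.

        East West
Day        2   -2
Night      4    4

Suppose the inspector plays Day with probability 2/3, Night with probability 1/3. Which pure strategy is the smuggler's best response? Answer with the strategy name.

West

If the smuggler plays East, the inspector's expected payoff is (2/3)·2 + (1/3)·4 = 8/3.
If the smuggler plays West, the inspector's expected payoff is (2/3)·(-2) + (1/3)·4 = 0.
The smuggler minimizes the inspector's payoff; the smallest is 0, so the best response is West.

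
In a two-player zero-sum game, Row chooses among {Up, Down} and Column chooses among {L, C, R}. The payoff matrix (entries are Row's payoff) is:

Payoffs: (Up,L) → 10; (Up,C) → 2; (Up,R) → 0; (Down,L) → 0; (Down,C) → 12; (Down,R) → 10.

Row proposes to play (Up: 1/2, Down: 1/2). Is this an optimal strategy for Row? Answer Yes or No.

Against L this mix gives (1/2)·10 + (1/2)·0 = 5.
Against C this mix gives (1/2)·2 + (1/2)·12 = 7.
Against R this mix gives (1/2)·0 + (1/2)·10 = 5.
All of Column's active replies (L, R) yield 5, and no column does worse for Row. The mix makes Column indifferent and guarantees 5, so it is optimal.

Yes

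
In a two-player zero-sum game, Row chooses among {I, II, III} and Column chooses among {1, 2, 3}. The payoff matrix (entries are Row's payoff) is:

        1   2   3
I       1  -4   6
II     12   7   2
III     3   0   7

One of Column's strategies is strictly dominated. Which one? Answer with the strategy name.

2 holds Row's payoff strictly below 1 in every row: -4 < 1, 7 < 12, 0 < 3.
So 1 is strictly dominated for Column.

1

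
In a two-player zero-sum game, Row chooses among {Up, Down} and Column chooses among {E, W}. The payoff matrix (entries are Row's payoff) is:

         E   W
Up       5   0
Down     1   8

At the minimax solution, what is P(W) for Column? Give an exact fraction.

1/3

Row minima: Up → 0, Down → 1; maximin = 1.
Column maxima: E → 5, W → 8; minimax = 5.
1 ≠ 5, so there is no saddle point; optimal play is mixed.
Let Row play Up with probability p. Expected payoff against E: 5p + 1(1−p) = 4p + 1; against W: 0p + 8(1−p) = −8p + 8.
Setting these equal: 4p + 1 = −8p + 8 ⇒ 12p = 7 ⇒ p = 7/12, and the value is (4)·(7/12) + 1 = 10/3.
For Column: with q = P(E), equating Up's and Down's payoffs gives 5q = −7q + 8 ⇒ q = 2/3.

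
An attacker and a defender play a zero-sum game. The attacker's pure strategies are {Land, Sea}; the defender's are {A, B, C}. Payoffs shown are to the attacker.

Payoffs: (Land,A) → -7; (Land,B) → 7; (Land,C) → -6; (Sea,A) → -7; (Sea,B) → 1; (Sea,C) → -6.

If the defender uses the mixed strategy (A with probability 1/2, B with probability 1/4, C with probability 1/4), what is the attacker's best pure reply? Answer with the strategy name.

Expected payoff of Land: (1/2)·(-7) + (1/4)·7 + (1/4)·(-6) = -13/4.
Expected payoff of Sea: (1/2)·(-7) + (1/4)·1 + (1/4)·(-6) = -19/4.
The largest is -13/4, so the attacker's best response is Land.

Land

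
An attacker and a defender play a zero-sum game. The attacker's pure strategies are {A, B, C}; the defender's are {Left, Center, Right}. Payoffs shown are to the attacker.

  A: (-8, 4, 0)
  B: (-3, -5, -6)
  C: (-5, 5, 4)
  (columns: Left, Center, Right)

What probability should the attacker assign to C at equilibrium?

1/4

Row minima: A → -8, B → -6, C → -5; maximin = -5.
Column maxima: Left → -3, Center → 5, Right → 4; minimax = -3.
-5 ≠ -3, so there is no saddle point; optimal play is mixed.
A is strictly dominated by C, so the attacker never plays it.
Center is strictly dominated by Right (it gives the attacker strictly more in every row), so the defender never plays it.
On the remaining 2×2 (B, C vs Left, Right):
Let the attacker play B with probability p. Expected payoff against Left: (-3)p + (-5)(1−p) = 2p − 5; against Right: (-6)p + 4(1−p) = −10p + 4.
Setting these equal: 2p − 5 = −10p + 4 ⇒ 12p = 9 ⇒ p = 3/4, and the value is (2)·(3/4) − 5 = -7/2.
For the defender: with q = P(Left), equating B's and C's payoffs gives 3q − 6 = −9q + 4 ⇒ q = 5/6.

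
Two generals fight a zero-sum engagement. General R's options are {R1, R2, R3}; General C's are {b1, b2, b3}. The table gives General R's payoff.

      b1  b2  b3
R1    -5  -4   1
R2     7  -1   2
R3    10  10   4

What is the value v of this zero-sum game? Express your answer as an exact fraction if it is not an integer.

Row minima: R1 → -5, R2 → -1, R3 → 4; maximin = 4.
Column maxima: b1 → 10, b2 → 10, b3 → 4; minimax = 4.
Since maximin = minimax = 4, there is a saddle point and the value is 4.

4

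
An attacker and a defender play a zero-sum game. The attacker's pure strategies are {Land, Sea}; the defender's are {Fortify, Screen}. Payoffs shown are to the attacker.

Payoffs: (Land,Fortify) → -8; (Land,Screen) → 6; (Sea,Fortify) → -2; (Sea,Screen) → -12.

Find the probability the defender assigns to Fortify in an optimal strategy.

3/4

Row minima: Land → -8, Sea → -12; maximin = -8.
Column maxima: Fortify → -2, Screen → 6; minimax = -2.
-8 ≠ -2, so there is no saddle point; optimal play is mixed.
Let the attacker play Land with probability p. Expected payoff against Fortify: (-8)p + (-2)(1−p) = −6p − 2; against Screen: 6p + (-12)(1−p) = 18p − 12.
Setting these equal: −6p − 2 = 18p − 12 ⇒ −24p = -10 ⇒ p = 5/12, and the value is (-6)·(5/12) − 2 = -9/2.
For the defender: with q = P(Fortify), equating Land's and Sea's payoffs gives −14q + 6 = 10q − 12 ⇒ q = 3/4.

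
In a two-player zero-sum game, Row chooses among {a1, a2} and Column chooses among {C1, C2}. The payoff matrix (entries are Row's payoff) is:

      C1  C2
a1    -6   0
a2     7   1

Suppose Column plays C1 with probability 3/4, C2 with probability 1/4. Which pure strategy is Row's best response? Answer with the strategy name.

Expected payoff of a1: (3/4)·(-6) + (1/4)·0 = -9/2.
Expected payoff of a2: (3/4)·7 + (1/4)·1 = 11/2.
The largest is 11/2, so Row's best response is a2.

a2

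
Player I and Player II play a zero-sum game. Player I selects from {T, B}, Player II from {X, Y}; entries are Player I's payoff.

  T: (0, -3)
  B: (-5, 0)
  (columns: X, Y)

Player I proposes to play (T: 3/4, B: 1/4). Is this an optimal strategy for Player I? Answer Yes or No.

No

Against X this mix gives (3/4)·0 + (1/4)·(-5) = -5/4.
Against Y this mix gives (3/4)·(-3) + (1/4)·0 = -9/4.
Player II will play Y, holding Player I to -9/4. Shifting weight toward the row that does better against Y would raise this floor (the equalizing mix achieves -15/8 against both Y and X), so the proposed strategy is not optimal.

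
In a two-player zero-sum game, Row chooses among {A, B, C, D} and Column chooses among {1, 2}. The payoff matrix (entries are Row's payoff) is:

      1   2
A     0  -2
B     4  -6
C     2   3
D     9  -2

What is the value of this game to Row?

31/12

Row minima: A → -2, B → -6, C → 2, D → -2; maximin = 2.
Column maxima: 1 → 9, 2 → 3; minimax = 3.
2 ≠ 3, so there is no saddle point; optimal play is mixed.
A is strictly dominated by C, so Row never plays it.
B is strictly dominated by D, so Row never plays it.
On the remaining 2×2 (C, D vs 1, 2):
Let Row play C with probability p. Expected payoff against 1: 2p + 9(1−p) = −7p + 9; against 2: 3p + (-2)(1−p) = 5p − 2.
Setting these equal: −7p + 9 = 5p − 2 ⇒ −12p = -11 ⇒ p = 11/12, and the value is (-7)·(11/12) + 9 = 31/12.
For Column: with q = P(1), equating C's and D's payoffs gives −q + 3 = 11q − 2 ⇒ q = 5/12.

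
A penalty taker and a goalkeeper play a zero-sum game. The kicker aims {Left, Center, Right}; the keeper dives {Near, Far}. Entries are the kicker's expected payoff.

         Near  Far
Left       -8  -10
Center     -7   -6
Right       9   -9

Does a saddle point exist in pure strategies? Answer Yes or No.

Row minima: Left → -10, Center → -7, Right → -9; maximin = -7.
Column maxima: Near → 9, Far → -6; minimax = -6.
-7 ≠ -6, so no pure-strategy equilibrium exists.

No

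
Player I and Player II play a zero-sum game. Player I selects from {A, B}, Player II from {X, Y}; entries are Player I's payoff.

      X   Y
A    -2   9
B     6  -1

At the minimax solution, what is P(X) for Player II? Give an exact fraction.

Row minima: A → -2, B → -1; maximin = -1.
Column maxima: X → 6, Y → 9; minimax = 6.
-1 ≠ 6, so there is no saddle point; optimal play is mixed.
Let Player I play A with probability p. Expected payoff against X: (-2)p + 6(1−p) = −8p + 6; against Y: 9p + (-1)(1−p) = 10p − 1.
Setting these equal: −8p + 6 = 10p − 1 ⇒ −18p = -7 ⇒ p = 7/18, and the value is (-8)·(7/18) + 6 = 26/9.
For Player II: with q = P(X), equating A's and B's payoffs gives −11q + 9 = 7q − 1 ⇒ q = 5/9.

5/9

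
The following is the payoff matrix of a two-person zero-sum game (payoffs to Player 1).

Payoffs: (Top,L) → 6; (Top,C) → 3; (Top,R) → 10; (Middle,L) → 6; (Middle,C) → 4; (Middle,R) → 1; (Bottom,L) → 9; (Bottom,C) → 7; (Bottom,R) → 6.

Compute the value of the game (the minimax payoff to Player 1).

13/2

Row minima: Top → 3, Middle → 1, Bottom → 6; maximin = 6.
Column maxima: L → 9, C → 7, R → 10; minimax = 7.
6 ≠ 7, so there is no saddle point; optimal play is mixed.
Middle is strictly dominated by Bottom, so Player 1 never plays it.
L is strictly dominated by C (it gives Player 1 strictly more in every row), so Player 2 never plays it.
On the remaining 2×2 (Top, Bottom vs C, R):
Let Player 1 play Top with probability p. Expected payoff against C: 3p + 7(1−p) = −4p + 7; against R: 10p + 6(1−p) = 4p + 6.
Setting these equal: −4p + 7 = 4p + 6 ⇒ −8p = -1 ⇒ p = 1/8, and the value is (-4)·(1/8) + 7 = 13/2.
For Player 2: with q = P(C), equating Top's and Bottom's payoffs gives −7q + 10 = q + 6 ⇒ q = 1/2.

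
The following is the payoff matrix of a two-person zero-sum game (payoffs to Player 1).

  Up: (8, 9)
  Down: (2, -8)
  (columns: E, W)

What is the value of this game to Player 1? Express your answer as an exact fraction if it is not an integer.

8

Row minima: Up → 8, Down → -8; maximin = 8.
Column maxima: E → 8, W → 9; minimax = 8.
Since maximin = minimax = 8, there is a saddle point and the value is 8.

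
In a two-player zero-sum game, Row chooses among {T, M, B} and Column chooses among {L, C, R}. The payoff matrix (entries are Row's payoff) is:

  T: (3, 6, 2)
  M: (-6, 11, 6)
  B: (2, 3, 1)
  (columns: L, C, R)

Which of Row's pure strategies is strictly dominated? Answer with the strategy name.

T gives a strictly higher payoff than B against every column: 3 > 2, 6 > 3, 2 > 1.
So B is strictly dominated and Row never plays it.

B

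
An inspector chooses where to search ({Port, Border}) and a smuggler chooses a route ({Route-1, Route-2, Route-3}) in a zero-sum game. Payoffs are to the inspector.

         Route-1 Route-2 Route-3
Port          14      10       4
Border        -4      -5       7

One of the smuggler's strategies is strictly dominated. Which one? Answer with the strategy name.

Route-1

Route-2 holds the inspector's payoff strictly below Route-1 in every row: 10 < 14, -5 < -4.
So Route-1 is strictly dominated for the smuggler.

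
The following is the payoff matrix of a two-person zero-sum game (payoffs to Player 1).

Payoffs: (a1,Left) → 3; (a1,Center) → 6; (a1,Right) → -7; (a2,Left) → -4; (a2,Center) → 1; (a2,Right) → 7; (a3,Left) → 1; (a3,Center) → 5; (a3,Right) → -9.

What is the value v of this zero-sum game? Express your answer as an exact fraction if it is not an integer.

-1/3

Row minima: a1 → -7, a2 → -4, a3 → -9; maximin = -4.
Column maxima: Left → 3, Center → 6, Right → 7; minimax = 3.
-4 ≠ 3, so there is no saddle point; optimal play is mixed.
a3 is strictly dominated by a1, so Player 1 never plays it.
Center is strictly dominated by Left (it gives Player 1 strictly more in every row), so Player 2 never plays it.
On the remaining 2×2 (a1, a2 vs Left, Right):
Let Player 1 play a1 with probability p. Expected payoff against Left: 3p + (-4)(1−p) = 7p − 4; against Right: (-7)p + 7(1−p) = −14p + 7.
Setting these equal: 7p − 4 = −14p + 7 ⇒ 21p = 11 ⇒ p = 11/21, and the value is (7)·(11/21) − 4 = -1/3.
For Player 2: with q = P(Left), equating a1's and a2's payoffs gives 10q − 7 = −11q + 7 ⇒ q = 2/3.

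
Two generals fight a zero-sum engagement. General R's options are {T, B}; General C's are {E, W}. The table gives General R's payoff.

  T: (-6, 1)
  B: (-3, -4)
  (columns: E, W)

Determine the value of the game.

Row minima: T → -6, B → -4; maximin = -4.
Column maxima: E → -3, W → 1; minimax = -3.
-4 ≠ -3, so there is no saddle point; optimal play is mixed.
Let General R play T with probability p. Expected payoff against E: (-6)p + (-3)(1−p) = −3p − 3; against W: 1p + (-4)(1−p) = 5p − 4.
Setting these equal: −3p − 3 = 5p − 4 ⇒ −8p = -1 ⇒ p = 1/8, and the value is (-3)·(1/8) − 3 = -27/8.
For General C: with q = P(E), equating T's and B's payoffs gives −7q + 1 = q − 4 ⇒ q = 5/8.

-27/8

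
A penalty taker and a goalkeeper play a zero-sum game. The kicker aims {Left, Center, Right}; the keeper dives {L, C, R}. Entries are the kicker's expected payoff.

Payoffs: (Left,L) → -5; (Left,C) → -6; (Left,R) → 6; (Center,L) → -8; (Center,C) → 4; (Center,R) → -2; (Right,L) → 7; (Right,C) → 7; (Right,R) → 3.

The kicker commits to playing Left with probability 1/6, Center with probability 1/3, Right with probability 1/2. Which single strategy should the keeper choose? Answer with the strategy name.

If the keeper plays L, the kicker's expected payoff is (1/6)·(-5) + (1/3)·(-8) + (1/2)·7 = 0.
If the keeper plays C, the kicker's expected payoff is (1/6)·(-6) + (1/3)·4 + (1/2)·7 = 23/6.
If the keeper plays R, the kicker's expected payoff is (1/6)·6 + (1/3)·(-2) + (1/2)·3 = 11/6.
The keeper minimizes the kicker's payoff; the smallest is 0, so the best response is L.

L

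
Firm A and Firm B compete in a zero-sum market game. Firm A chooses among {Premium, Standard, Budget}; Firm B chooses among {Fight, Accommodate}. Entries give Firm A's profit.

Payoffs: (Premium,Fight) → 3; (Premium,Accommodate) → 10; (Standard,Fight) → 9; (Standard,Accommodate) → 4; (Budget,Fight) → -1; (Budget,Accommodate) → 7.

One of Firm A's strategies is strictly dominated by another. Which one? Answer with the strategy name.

Premium gives a strictly higher payoff than Budget against every column: 3 > -1, 10 > 7.
So Budget is strictly dominated and Firm A never plays it.

Budget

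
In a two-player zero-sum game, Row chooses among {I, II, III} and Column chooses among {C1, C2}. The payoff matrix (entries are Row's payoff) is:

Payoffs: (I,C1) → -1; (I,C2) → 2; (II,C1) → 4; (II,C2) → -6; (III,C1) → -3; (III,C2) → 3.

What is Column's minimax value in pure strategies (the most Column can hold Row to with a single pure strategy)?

3

Column maxima: C1 → 4, C2 → 3.
The smallest of these is 3.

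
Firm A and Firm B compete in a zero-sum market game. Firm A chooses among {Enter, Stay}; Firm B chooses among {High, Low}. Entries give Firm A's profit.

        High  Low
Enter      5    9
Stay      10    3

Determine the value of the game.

75/11

Row minima: Enter → 5, Stay → 3; maximin = 5.
Column maxima: High → 10, Low → 9; minimax = 9.
5 ≠ 9, so there is no saddle point; optimal play is mixed.
Let Firm A play Enter with probability p. Expected payoff against High: 5p + 10(1−p) = −5p + 10; against Low: 9p + 3(1−p) = 6p + 3.
Setting these equal: −5p + 10 = 6p + 3 ⇒ −11p = -7 ⇒ p = 7/11, and the value is (-5)·(7/11) + 10 = 75/11.
For Firm B: with q = P(High), equating Enter's and Stay's payoffs gives −4q + 9 = 7q + 3 ⇒ q = 6/11.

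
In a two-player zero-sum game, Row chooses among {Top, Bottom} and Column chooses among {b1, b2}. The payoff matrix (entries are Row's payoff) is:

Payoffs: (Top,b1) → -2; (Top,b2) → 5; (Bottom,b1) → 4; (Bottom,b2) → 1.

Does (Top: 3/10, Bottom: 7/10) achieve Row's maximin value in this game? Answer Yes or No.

Against b1 this mix gives (3/10)·(-2) + (7/10)·4 = 11/5.
Against b2 this mix gives (3/10)·5 + (7/10)·1 = 11/5.
All of Column's active replies (b1, b2) yield 11/5, and no column does worse for Row. The mix makes Column indifferent and guarantees 11/5, so it is optimal.

Yes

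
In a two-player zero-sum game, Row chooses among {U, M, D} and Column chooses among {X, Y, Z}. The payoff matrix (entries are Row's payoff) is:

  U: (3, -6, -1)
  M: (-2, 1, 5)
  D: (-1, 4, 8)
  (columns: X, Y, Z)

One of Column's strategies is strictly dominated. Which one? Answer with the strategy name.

Z

Y holds Row's payoff strictly below Z in every row: -6 < -1, 1 < 5, 4 < 8.
So Z is strictly dominated for Column.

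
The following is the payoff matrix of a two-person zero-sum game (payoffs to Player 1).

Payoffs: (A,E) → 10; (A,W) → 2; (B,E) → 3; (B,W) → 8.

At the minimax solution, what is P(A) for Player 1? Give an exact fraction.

Row minima: A → 2, B → 3; maximin = 3.
Column maxima: E → 10, W → 8; minimax = 8.
3 ≠ 8, so there is no saddle point; optimal play is mixed.
Let Player 1 play A with probability p. Expected payoff against E: 10p + 3(1−p) = 7p + 3; against W: 2p + 8(1−p) = −6p + 8.
Setting these equal: 7p + 3 = −6p + 8 ⇒ 13p = 5 ⇒ p = 5/13, and the value is (7)·(5/13) + 3 = 74/13.
For Player 2: with q = P(E), equating A's and B's payoffs gives 8q + 2 = −5q + 8 ⇒ q = 6/13.

5/13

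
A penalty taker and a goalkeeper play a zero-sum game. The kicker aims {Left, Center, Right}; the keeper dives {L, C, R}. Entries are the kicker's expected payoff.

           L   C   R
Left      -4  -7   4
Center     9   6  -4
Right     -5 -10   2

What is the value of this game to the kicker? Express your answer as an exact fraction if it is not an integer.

Row minima: Left → -7, Center → -4, Right → -10; maximin = -4.
Column maxima: L → 9, C → 6, R → 4; minimax = 4.
-4 ≠ 4, so there is no saddle point; optimal play is mixed.
Right is strictly dominated by Left, so the kicker never plays it.
L is strictly dominated by C (it gives the kicker strictly more in every row), so the keeper never plays it.
On the remaining 2×2 (Left, Center vs C, R):
Let the kicker play Left with probability p. Expected payoff against C: (-7)p + 6(1−p) = −13p + 6; against R: 4p + (-4)(1−p) = 8p − 4.
Setting these equal: −13p + 6 = 8p − 4 ⇒ −21p = -10 ⇒ p = 10/21, and the value is (-13)·(10/21) + 6 = -4/21.
For the keeper: with q = P(C), equating Left's and Center's payoffs gives −11q + 4 = 10q − 4 ⇒ q = 8/21.

-4/21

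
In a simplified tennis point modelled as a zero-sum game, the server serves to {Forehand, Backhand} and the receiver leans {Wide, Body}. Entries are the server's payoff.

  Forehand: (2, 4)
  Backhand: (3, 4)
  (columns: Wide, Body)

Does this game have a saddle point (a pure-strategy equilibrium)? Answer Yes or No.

Row minima: Forehand → 2, Backhand → 3; maximin = 3.
Column maxima: Wide → 3, Body → 4; minimax = 3.
maximin = minimax = 3, so a saddle point exists.

Yes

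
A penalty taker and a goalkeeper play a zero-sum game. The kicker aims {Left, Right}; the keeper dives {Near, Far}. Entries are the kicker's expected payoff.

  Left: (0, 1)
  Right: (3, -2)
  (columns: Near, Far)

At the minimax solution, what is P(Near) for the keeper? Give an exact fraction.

1/2

Row minima: Left → 0, Right → -2; maximin = 0.
Column maxima: Near → 3, Far → 1; minimax = 1.
0 ≠ 1, so there is no saddle point; optimal play is mixed.
Let the kicker play Left with probability p. Expected payoff against Near: 0p + 3(1−p) = −3p + 3; against Far: 1p + (-2)(1−p) = 3p − 2.
Setting these equal: −3p + 3 = 3p − 2 ⇒ −6p = -5 ⇒ p = 5/6, and the value is (-3)·(5/6) + 3 = 1/2.
For the keeper: with q = P(Near), equating Left's and Right's payoffs gives −q + 1 = 5q − 2 ⇒ q = 1/2.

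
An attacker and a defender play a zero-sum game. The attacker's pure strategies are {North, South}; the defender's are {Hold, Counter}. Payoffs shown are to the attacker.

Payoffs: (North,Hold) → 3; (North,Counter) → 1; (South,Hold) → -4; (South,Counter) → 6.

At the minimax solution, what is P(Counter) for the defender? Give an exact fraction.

Row minima: North → 1, South → -4; maximin = 1.
Column maxima: Hold → 3, Counter → 6; minimax = 3.
1 ≠ 3, so there is no saddle point; optimal play is mixed.
Let the attacker play North with probability p. Expected payoff against Hold: 3p + (-4)(1−p) = 7p − 4; against Counter: 1p + 6(1−p) = −5p + 6.
Setting these equal: 7p − 4 = −5p + 6 ⇒ 12p = 10 ⇒ p = 5/6, and the value is (7)·(5/6) − 4 = 11/6.
For the defender: with q = P(Hold), equating North's and South's payoffs gives 2q + 1 = −10q + 6 ⇒ q = 5/12.

7/12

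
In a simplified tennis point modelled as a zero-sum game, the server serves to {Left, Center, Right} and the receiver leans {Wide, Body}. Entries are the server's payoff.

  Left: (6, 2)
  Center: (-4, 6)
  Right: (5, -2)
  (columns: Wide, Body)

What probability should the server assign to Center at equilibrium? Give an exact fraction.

Row minima: Left → 2, Center → -4, Right → -2; maximin = 2.
Column maxima: Wide → 6, Body → 6; minimax = 6.
2 ≠ 6, so there is no saddle point; optimal play is mixed.
Right is strictly dominated by Left, so the server never plays it.
On the remaining 2×2 (Left, Center vs Wide, Body):
Let the server play Left with probability p. Expected payoff against Wide: 6p + (-4)(1−p) = 10p − 4; against Body: 2p + 6(1−p) = −4p + 6.
Setting these equal: 10p − 4 = −4p + 6 ⇒ 14p = 10 ⇒ p = 5/7, and the value is (10)·(5/7) − 4 = 22/7.
For the receiver: with q = P(Wide), equating Left's and Center's payoffs gives 4q + 2 = −10q + 6 ⇒ q = 2/7.

2/7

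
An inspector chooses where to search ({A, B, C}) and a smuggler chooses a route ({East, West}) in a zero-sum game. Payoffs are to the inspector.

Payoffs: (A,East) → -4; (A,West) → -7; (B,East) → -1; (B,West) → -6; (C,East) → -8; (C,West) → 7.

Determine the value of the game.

-11/4

Row minima: A → -7, B → -6, C → -8; maximin = -6.
Column maxima: East → -1, West → 7; minimax = -1.
-6 ≠ -1, so there is no saddle point; optimal play is mixed.
A is strictly dominated by B, so the inspector never plays it.
On the remaining 2×2 (B, C vs East, West):
Let the inspector play B with probability p. Expected payoff against East: (-1)p + (-8)(1−p) = 7p − 8; against West: (-6)p + 7(1−p) = −13p + 7.
Setting these equal: 7p − 8 = −13p + 7 ⇒ 20p = 15 ⇒ p = 3/4, and the value is (7)·(3/4) − 8 = -11/4.
For the smuggler: with q = P(East), equating B's and C's payoffs gives 5q − 6 = −15q + 7 ⇒ q = 13/20.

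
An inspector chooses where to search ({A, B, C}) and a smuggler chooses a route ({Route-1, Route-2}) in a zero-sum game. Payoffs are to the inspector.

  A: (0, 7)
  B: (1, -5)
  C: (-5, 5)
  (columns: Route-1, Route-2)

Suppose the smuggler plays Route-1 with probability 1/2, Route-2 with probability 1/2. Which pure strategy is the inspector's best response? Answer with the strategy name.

Expected payoff of A: (1/2)·0 + (1/2)·7 = 7/2.
Expected payoff of B: (1/2)·1 + (1/2)·(-5) = -2.
Expected payoff of C: (1/2)·(-5) + (1/2)·5 = 0.
The largest is 7/2, so the inspector's best response is A.

A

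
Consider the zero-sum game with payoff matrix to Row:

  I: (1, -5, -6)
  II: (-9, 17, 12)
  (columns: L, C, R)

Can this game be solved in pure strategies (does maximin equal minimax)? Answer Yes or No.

Row minima: I → -6, II → -9; maximin = -6.
Column maxima: L → 1, C → 17, R → 12; minimax = 1.
-6 ≠ 1, so no pure-strategy equilibrium exists.

No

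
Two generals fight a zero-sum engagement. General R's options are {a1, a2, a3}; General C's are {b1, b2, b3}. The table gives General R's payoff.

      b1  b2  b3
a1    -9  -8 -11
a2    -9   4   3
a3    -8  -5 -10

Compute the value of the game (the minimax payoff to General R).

-57/7

Row minima: a1 → -11, a2 → -9, a3 → -10; maximin = -9.
Column maxima: b1 → -8, b2 → 4, b3 → 3; minimax = -8.
-9 ≠ -8, so there is no saddle point; optimal play is mixed.
a1 is strictly dominated by a3, so General R never plays it.
b2 is strictly dominated by b1 (it gives General R strictly more in every row), so General C never plays it.
On the remaining 2×2 (a2, a3 vs b1, b3):
Let General R play a2 with probability p. Expected payoff against b1: (-9)p + (-8)(1−p) = −p − 8; against b3: 3p + (-10)(1−p) = 13p − 10.
Setting these equal: −p − 8 = 13p − 10 ⇒ −14p = -2 ⇒ p = 1/7, and the value is (-1)·(1/7) − 8 = -57/7.
For General C: with q = P(b1), equating a2's and a3's payoffs gives −12q + 3 = 2q − 10 ⇒ q = 13/14.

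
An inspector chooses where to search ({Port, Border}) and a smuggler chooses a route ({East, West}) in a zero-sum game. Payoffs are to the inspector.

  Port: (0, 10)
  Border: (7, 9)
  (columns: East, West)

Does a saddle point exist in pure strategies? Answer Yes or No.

Yes

Row minima: Port → 0, Border → 7; maximin = 7.
Column maxima: East → 7, West → 10; minimax = 7.
maximin = minimax = 7, so a saddle point exists.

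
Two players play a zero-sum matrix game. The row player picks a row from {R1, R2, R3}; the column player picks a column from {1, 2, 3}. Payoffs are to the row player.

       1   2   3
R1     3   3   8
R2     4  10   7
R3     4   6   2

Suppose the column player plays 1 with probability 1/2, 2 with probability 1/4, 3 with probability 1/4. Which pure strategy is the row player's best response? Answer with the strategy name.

Expected payoff of R1: (1/2)·3 + (1/4)·3 + (1/4)·8 = 17/4.
Expected payoff of R2: (1/2)·4 + (1/4)·10 + (1/4)·7 = 25/4.
Expected payoff of R3: (1/2)·4 + (1/4)·6 + (1/4)·2 = 4.
The largest is 25/4, so the row player's best response is R2.

R2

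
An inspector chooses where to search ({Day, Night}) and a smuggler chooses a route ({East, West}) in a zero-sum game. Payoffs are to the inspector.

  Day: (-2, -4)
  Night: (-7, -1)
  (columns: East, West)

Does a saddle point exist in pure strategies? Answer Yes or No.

No

Row minima: Day → -4, Night → -7; maximin = -4.
Column maxima: East → -2, West → -1; minimax = -2.
-4 ≠ -2, so no pure-strategy equilibrium exists.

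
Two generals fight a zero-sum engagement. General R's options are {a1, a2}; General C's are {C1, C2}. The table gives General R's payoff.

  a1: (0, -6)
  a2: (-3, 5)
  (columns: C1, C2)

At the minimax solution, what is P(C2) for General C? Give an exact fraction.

3/14

Row minima: a1 → -6, a2 → -3; maximin = -3.
Column maxima: C1 → 0, C2 → 5; minimax = 0.
-3 ≠ 0, so there is no saddle point; optimal play is mixed.
Let General R play a1 with probability p. Expected payoff against C1: 0p + (-3)(1−p) = 3p − 3; against C2: (-6)p + 5(1−p) = −11p + 5.
Setting these equal: 3p − 3 = −11p + 5 ⇒ 14p = 8 ⇒ p = 4/7, and the value is (3)·(4/7) − 3 = -9/7.
For General C: with q = P(C1), equating a1's and a2's payoffs gives 6q − 6 = −8q + 5 ⇒ q = 11/14.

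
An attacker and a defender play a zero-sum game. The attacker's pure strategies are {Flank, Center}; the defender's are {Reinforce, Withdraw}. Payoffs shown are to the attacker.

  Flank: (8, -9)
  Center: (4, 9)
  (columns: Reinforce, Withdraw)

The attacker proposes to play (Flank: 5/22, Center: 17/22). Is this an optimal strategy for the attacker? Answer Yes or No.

Against Reinforce this mix gives (5/22)·8 + (17/22)·4 = 54/11.
Against Withdraw this mix gives (5/22)·(-9) + (17/22)·9 = 54/11.
All of the defender's active replies (Reinforce, Withdraw) yield 54/11, and no column does worse for the attacker. The mix makes the defender indifferent and guarantees 54/11, so it is optimal.

Yes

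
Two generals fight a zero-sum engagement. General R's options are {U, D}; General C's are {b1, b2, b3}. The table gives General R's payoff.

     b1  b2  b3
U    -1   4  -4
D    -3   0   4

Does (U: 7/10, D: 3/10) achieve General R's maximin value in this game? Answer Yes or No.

Against b1 this mix gives (7/10)·(-1) + (3/10)·(-3) = -8/5.
Against b2 this mix gives (7/10)·4 + (3/10)·0 = 14/5.
Against b3 this mix gives (7/10)·(-4) + (3/10)·4 = -8/5.
All of General C's active replies (b1, b3) yield -8/5, and no column does worse for General R. The mix makes General C indifferent and guarantees -8/5, so it is optimal.

Yes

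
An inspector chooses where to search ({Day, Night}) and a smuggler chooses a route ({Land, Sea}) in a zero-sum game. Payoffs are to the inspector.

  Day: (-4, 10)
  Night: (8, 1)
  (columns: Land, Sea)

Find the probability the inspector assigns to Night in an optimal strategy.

Row minima: Day → -4, Night → 1; maximin = 1.
Column maxima: Land → 8, Sea → 10; minimax = 8.
1 ≠ 8, so there is no saddle point; optimal play is mixed.
Let the inspector play Day with probability p. Expected payoff against Land: (-4)p + 8(1−p) = −12p + 8; against Sea: 10p + 1(1−p) = 9p + 1.
Setting these equal: −12p + 8 = 9p + 1 ⇒ −21p = -7 ⇒ p = 1/3, and the value is (-12)·(1/3) + 8 = 4.
For the smuggler: with q = P(Land), equating Day's and Night's payoffs gives −14q + 10 = 7q + 1 ⇒ q = 3/7.

2/3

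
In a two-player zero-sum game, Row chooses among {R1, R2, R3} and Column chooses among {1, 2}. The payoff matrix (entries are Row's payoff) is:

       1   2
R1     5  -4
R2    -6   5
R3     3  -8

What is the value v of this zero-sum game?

1/20

Row minima: R1 → -4, R2 → -6, R3 → -8; maximin = -4.
Column maxima: 1 → 5, 2 → 5; minimax = 5.
-4 ≠ 5, so there is no saddle point; optimal play is mixed.
R3 is strictly dominated by R1, so Row never plays it.
On the remaining 2×2 (R1, R2 vs 1, 2):
Let Row play R1 with probability p. Expected payoff against 1: 5p + (-6)(1−p) = 11p − 6; against 2: (-4)p + 5(1−p) = −9p + 5.
Setting these equal: 11p − 6 = −9p + 5 ⇒ 20p = 11 ⇒ p = 11/20, and the value is (11)·(11/20) − 6 = 1/20.
For Column: with q = P(1), equating R1's and R2's payoffs gives 9q − 4 = −11q + 5 ⇒ q = 9/20.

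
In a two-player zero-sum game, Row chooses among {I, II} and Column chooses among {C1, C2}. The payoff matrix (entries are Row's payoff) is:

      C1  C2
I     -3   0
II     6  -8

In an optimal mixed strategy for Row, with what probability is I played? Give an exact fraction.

14/17

Row minima: I → -3, II → -8; maximin = -3.
Column maxima: C1 → 6, C2 → 0; minimax = 0.
-3 ≠ 0, so there is no saddle point; optimal play is mixed.
Let Row play I with probability p. Expected payoff against C1: (-3)p + 6(1−p) = −9p + 6; against C2: 0p + (-8)(1−p) = 8p − 8.
Setting these equal: −9p + 6 = 8p − 8 ⇒ −17p = -14 ⇒ p = 14/17, and the value is (-9)·(14/17) + 6 = -24/17.
For Column: with q = P(C1), equating I's and II's payoffs gives −3q = 14q − 8 ⇒ q = 8/17.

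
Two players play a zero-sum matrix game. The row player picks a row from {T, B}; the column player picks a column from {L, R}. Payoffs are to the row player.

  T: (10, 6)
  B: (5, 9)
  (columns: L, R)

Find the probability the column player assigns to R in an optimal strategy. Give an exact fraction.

5/8

Row minima: T → 6, B → 5; maximin = 6.
Column maxima: L → 10, R → 9; minimax = 9.
6 ≠ 9, so there is no saddle point; optimal play is mixed.
Let the row player play T with probability p. Expected payoff against L: 10p + 5(1−p) = 5p + 5; against R: 6p + 9(1−p) = −3p + 9.
Setting these equal: 5p + 5 = −3p + 9 ⇒ 8p = 4 ⇒ p = 1/2, and the value is (5)·(1/2) + 5 = 15/2.
For the column player: with q = P(L), equating T's and B's payoffs gives 4q + 6 = −4q + 9 ⇒ q = 3/8.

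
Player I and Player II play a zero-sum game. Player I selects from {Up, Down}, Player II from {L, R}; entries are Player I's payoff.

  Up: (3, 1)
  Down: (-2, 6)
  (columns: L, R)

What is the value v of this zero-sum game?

2

Row minima: Up → 1, Down → -2; maximin = 1.
Column maxima: L → 3, R → 6; minimax = 3.
1 ≠ 3, so there is no saddle point; optimal play is mixed.
Let Player I play Up with probability p. Expected payoff against L: 3p + (-2)(1−p) = 5p − 2; against R: 1p + 6(1−p) = −5p + 6.
Setting these equal: 5p − 2 = −5p + 6 ⇒ 10p = 8 ⇒ p = 4/5, and the value is (5)·(4/5) − 2 = 2.
For Player II: with q = P(L), equating Up's and Down's payoffs gives 2q + 1 = −8q + 6 ⇒ q = 1/2.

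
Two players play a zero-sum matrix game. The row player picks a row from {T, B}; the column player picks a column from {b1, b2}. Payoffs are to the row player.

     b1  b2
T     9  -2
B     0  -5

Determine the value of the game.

-2

Row minima: T → -2, B → -5; maximin = -2.
Column maxima: b1 → 9, b2 → -2; minimax = -2.
Since maximin = minimax = -2, there is a saddle point and the value is -2.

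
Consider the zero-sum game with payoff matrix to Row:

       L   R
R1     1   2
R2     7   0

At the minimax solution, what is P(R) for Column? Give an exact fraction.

3/4

Row minima: R1 → 1, R2 → 0; maximin = 1.
Column maxima: L → 7, R → 2; minimax = 2.
1 ≠ 2, so there is no saddle point; optimal play is mixed.
Let Row play R1 with probability p. Expected payoff against L: 1p + 7(1−p) = −6p + 7; against R: 2p + 0(1−p) = 2p.
Setting these equal: −6p + 7 = 2p ⇒ −8p = -7 ⇒ p = 7/8, and the value is (-6)·(7/8) + 7 = 7/4.
For Column: with q = P(L), equating R1's and R2's payoffs gives −q + 2 = 7q ⇒ q = 1/4.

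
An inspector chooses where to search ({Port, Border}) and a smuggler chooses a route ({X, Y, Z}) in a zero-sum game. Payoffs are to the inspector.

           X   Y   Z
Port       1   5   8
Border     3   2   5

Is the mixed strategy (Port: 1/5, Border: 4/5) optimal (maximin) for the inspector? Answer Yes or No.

Against X this mix gives (1/5)·1 + (4/5)·3 = 13/5.
Against Y this mix gives (1/5)·5 + (4/5)·2 = 13/5.
Against Z this mix gives (1/5)·8 + (4/5)·5 = 28/5.
All of the smuggler's active replies (X, Y) yield 13/5, and no column does worse for the inspector. The mix makes the smuggler indifferent and guarantees 13/5, so it is optimal.

Yes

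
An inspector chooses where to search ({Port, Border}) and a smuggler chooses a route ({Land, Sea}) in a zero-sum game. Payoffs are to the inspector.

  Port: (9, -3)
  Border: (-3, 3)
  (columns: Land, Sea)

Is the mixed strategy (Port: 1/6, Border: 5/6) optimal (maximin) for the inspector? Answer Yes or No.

Against Land this mix gives (1/6)·9 + (5/6)·(-3) = -1.
Against Sea this mix gives (1/6)·(-3) + (5/6)·3 = 2.
The smuggler will play Land, holding the inspector to -1. Shifting weight toward the row that does better against Land would raise this floor (the equalizing mix achieves 1 against both Land and Sea), so the proposed strategy is not optimal.

No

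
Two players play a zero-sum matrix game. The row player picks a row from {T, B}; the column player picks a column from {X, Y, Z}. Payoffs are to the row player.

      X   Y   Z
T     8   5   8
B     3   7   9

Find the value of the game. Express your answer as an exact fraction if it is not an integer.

Row minima: T → 5, B → 3; maximin = 5.
Column maxima: X → 8, Y → 7, Z → 9; minimax = 7.
5 ≠ 7, so there is no saddle point; optimal play is mixed.
Z is strictly dominated by Y (it gives the row player strictly more in every row), so the column player never plays it.
On the remaining 2×2 (T, B vs X, Y):
Let the row player play T with probability p. Expected payoff against X: 8p + 3(1−p) = 5p + 3; against Y: 5p + 7(1−p) = −2p + 7.
Setting these equal: 5p + 3 = −2p + 7 ⇒ 7p = 4 ⇒ p = 4/7, and the value is (5)·(4/7) + 3 = 41/7.
For the column player: with q = P(X), equating T's and B's payoffs gives 3q + 5 = −4q + 7 ⇒ q = 2/7.

41/7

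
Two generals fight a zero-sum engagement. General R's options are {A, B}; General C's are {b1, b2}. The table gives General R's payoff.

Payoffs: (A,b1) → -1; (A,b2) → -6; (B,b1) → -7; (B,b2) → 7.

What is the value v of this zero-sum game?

-49/19

Row minima: A → -6, B → -7; maximin = -6.
Column maxima: b1 → -1, b2 → 7; minimax = -1.
-6 ≠ -1, so there is no saddle point; optimal play is mixed.
Let General R play A with probability p. Expected payoff against b1: (-1)p + (-7)(1−p) = 6p − 7; against b2: (-6)p + 7(1−p) = −13p + 7.
Setting these equal: 6p − 7 = −13p + 7 ⇒ 19p = 14 ⇒ p = 14/19, and the value is (6)·(14/19) − 7 = -49/19.
For General C: with q = P(b1), equating A's and B's payoffs gives 5q − 6 = −14q + 7 ⇒ q = 13/19.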